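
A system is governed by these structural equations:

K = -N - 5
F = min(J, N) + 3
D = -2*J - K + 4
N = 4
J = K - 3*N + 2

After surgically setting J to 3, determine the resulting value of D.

do(J=3) replaces the equation J = K - 3*N + 2 with the constant J = 3.
K = -N - 5  [with N=4]  = -9
D = -2*J - K + 4  [with J=3, K=-9]  = 7

7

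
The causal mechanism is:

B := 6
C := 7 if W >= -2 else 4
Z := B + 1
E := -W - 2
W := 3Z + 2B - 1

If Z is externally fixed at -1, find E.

do(Z=-1) replaces the equation Z := B + 1 with the constant Z = -1.
W = 3Z + 2B - 1  [with Z=-1, B=6]  = 8
E = -W - 2  [with W=8]  = -10

-10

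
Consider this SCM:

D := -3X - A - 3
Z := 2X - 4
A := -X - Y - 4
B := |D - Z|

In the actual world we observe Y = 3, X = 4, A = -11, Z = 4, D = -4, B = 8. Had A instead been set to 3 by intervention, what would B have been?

The intervention breaks the incoming arrows to A: A := -X - Y - 4 no longer applies, and A = 3.
Z = 2X - 4  [with X=4]  = 4
D = -3X - A - 3  [with X=4, A=3]  = -18
B = |D - Z|  [with D=-18, Z=4]  = 22

22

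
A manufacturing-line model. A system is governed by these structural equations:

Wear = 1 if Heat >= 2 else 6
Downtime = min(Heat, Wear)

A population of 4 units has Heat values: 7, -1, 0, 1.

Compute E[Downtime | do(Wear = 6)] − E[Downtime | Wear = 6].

The intervention sets Wear=6 in all 4 units regardless of Heat. Recomputing Downtime per unit gives 6, -1, 0, 1; average 1.5.
E[Downtime|Wear=6] averages over only the 3 units with Wear=6 (Heat = -1, 0, 1): Downtime = -1, 0, 1, mean 0.
Difference = 1.5 − 0 = 1.5.

1.5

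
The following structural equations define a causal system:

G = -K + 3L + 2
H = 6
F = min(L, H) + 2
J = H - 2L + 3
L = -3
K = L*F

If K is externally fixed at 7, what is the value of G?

-14

The intervention breaks the incoming arrows to K: K = L*F no longer applies, and K = 7.
G = -K + 3L + 2  [with K=7, L=-3]  = -14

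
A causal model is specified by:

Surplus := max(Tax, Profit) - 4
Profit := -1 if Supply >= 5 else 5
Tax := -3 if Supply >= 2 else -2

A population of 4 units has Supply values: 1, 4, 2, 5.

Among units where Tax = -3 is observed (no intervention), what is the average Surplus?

-1

Observing Tax=-3 restricts to units where Tax's equation naturally yields -3: Supply ∈ {4, 2, 5}. In that subpopulation Surplus = 1, 1, -5, mean -1.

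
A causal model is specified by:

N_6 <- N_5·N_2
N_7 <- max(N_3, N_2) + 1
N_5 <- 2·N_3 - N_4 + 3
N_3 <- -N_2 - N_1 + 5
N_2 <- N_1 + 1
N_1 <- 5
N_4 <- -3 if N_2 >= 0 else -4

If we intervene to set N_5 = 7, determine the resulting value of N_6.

The intervention breaks the incoming arrows to N_5: N_5 <- 2·N_3 - N_4 + 3 no longer applies, and N_5 = 7.
N_2 = N_1 + 1  [with N_1=5]  = 6
N_6 = N_5·N_2  [with N_5=7, N_2=6]  = 42

42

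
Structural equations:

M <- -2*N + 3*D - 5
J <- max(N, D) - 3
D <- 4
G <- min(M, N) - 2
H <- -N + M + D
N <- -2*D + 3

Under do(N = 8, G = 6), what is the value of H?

Setting N = 8, G = 6 by intervention discards those variables' equations.
M = -2*N + 3*D - 5  [with N=8, D=4]  = -9
H = -N + M + D  [with N=8, M=-9, D=4]  = -13

-13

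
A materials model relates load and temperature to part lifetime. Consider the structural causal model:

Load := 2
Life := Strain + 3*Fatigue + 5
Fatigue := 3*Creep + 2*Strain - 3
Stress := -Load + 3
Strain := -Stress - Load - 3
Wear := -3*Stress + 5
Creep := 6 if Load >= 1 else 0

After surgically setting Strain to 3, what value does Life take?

71

The intervention breaks the incoming arrows to Strain: Strain := -Stress - Load - 3 no longer applies, and Strain = 3.
Creep = 6 if Load >= 1 else 0  [with Load=2]  = 6
Fatigue = 3*Creep + 2*Strain - 3  [with Creep=6, Strain=3]  = 21
Life = Strain + 3*Fatigue + 5  [with Strain=3, Fatigue=21]  = 71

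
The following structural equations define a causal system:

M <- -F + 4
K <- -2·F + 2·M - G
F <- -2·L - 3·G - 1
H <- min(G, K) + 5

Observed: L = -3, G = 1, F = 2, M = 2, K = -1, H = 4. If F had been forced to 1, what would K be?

do(F=1) replaces the equation F <- -2·L - 3·G - 1 with the constant F = 1.
M = -F + 4  [with F=1]  = 3
K = -2·F + 2·M - G  [with F=1, M=3, G=1]  = 3

3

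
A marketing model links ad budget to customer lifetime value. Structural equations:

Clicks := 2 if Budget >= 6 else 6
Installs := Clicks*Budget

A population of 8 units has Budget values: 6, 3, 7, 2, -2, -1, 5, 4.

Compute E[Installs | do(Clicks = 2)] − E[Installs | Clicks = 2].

Every unit gets Clicks=2 under the intervention. Installs values become 12, 6, 14, 4, -4, -2, 10, 8; E[Installs|do(Clicks=2)] = 6.
E[Installs|Clicks=2] averages over only the 2 units with Clicks=2 (Budget = 6, 7): Installs = 12, 14, mean 13.
Difference = 6 − 13 = -7.

-7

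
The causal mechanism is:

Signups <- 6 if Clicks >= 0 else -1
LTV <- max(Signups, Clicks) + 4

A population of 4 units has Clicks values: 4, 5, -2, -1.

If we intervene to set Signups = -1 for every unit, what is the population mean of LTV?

5.75

The intervention sets Signups=-1 in all 4 units regardless of Clicks. Recomputing LTV per unit gives 8, 9, 3, 3; average 5.75.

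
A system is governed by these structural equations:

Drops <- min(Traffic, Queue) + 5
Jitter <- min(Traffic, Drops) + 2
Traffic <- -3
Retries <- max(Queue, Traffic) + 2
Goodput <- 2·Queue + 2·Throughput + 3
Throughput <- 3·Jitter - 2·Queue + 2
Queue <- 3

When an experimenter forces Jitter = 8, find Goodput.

49

Under do(Jitter=8), the mechanism Jitter <- min(Traffic, Drops) + 2 is discarded; Jitter is fixed at 8.
Throughput = 3·Jitter - 2·Queue + 2  [with Jitter=8, Queue=3]  = 20
Goodput = 2·Queue + 2·Throughput + 3  [with Queue=3, Throughput=20]  = 49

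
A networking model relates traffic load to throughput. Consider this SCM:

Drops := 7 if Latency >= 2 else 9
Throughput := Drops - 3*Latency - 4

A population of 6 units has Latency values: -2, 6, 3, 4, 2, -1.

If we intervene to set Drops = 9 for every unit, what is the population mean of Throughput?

-1

The intervention sets Drops=9 in all 6 units regardless of Latency. Recomputing Throughput per unit gives 11, -13, -4, -7, -1, 8; average -1.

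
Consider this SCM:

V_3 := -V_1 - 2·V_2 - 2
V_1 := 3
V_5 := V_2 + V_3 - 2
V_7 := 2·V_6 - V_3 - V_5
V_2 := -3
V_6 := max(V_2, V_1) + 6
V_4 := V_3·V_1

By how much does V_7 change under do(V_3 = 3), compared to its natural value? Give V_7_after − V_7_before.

The intervention breaks the incoming arrows to V_3: V_3 := -V_1 - 2·V_2 - 2 no longer applies, and V_3 = 3.
V_5 = V_2 + V_3 - 2  [with V_2=-3, V_3=3]  = -2
V_6 = max(V_2, V_1) + 6  [with V_2=-3, V_1=3]  = 9
V_7 = 2·V_6 - V_3 - V_5  [with V_6=9, V_3=3, V_5=-2]  = 17
Without intervention: V_3 = -V_1 - 2·V_2 - 2  [with V_1=3, V_2=-3]  = 1; V_5 = V_2 + V_3 - 2  [with V_2=-3, V_3=1]  = -4; V_6 = max(V_2, V_1) + 6  [with V_2=-3, V_1=3]  = 9; V_7 = 2·V_6 - V_3 - V_5  [with V_6=9, V_3=1, V_5=-4]  = 21.
Change = 17 − 21 = -4.

-4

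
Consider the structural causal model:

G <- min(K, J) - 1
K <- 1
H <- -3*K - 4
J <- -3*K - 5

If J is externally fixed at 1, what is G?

The intervention breaks the incoming arrows to J: J <- -3*K - 5 no longer applies, and J = 1.
G = min(K, J) - 1  [with K=1, J=1]  = 0

0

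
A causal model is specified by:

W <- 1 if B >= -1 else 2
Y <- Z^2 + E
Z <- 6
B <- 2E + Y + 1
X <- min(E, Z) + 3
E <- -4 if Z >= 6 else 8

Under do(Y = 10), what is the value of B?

3

do(Y=10) replaces the equation Y <- Z^2 + E with the constant Y = 10.
E = -4 if Z >= 6 else 8  [with Z=6]  = -4
B = 2E + Y + 1  [with E=-4, Y=10]  = 3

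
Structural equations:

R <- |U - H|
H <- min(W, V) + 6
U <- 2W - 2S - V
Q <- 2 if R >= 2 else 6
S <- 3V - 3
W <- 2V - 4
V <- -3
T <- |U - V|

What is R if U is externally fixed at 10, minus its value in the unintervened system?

The intervention breaks the incoming arrows to U: U <- 2W - 2S - V no longer applies, and U = 10.
W = 2V - 4  [with V=-3]  = -10
H = min(W, V) + 6  [with W=-10, V=-3]  = -4
R = |U - H|  [with U=10, H=-4]  = 14
Without intervention: W = 2V - 4  [with V=-3]  = -10; H = min(W, V) + 6  [with W=-10, V=-3]  = -4; S = 3V - 3  [with V=-3]  = -12; U = 2W - 2S - V  [with W=-10, S=-12, V=-3]  = 7; R = |U - H|  [with U=7, H=-4]  = 11.
Change = 14 − 11 = 3.

3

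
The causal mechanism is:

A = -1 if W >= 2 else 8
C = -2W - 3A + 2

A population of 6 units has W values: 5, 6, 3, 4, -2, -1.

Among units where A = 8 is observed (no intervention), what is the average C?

-19

Observing A=8 restricts to units where A's equation naturally yields 8: W ∈ {-2, -1}. In that subpopulation C = -18, -20, mean -19.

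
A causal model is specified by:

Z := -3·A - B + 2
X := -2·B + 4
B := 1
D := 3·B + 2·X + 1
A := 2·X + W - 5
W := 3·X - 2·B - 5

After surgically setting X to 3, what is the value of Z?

do(X=3) replaces the equation X := -2·B + 4 with the constant X = 3.
W = 3·X - 2·B - 5  [with X=3, B=1]  = 2
A = 2·X + W - 5  [with X=3, W=2]  = 3
Z = -3·A - B + 2  [with A=3, B=1]  = -8

-8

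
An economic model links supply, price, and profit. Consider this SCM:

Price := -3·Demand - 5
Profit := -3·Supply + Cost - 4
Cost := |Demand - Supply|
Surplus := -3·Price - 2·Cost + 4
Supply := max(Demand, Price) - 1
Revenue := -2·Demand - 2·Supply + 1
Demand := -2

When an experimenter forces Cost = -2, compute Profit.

Under do(Cost=-2), the mechanism Cost := |Demand - Supply| is discarded; Cost is fixed at -2.
Price = -3·Demand - 5  [with Demand=-2]  = 1
Supply = max(Demand, Price) - 1  [with Demand=-2, Price=1]  = 0
Profit = -3·Supply + Cost - 4  [with Supply=0, Cost=-2]  = -6

-6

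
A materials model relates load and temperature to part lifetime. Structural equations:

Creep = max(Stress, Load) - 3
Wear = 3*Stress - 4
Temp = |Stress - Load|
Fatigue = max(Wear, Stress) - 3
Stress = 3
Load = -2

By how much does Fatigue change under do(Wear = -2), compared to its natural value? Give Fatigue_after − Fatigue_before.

-2

The intervention breaks the incoming arrows to Wear: Wear = 3*Stress - 4 no longer applies, and Wear = -2.
Fatigue = max(Wear, Stress) - 3  [with Wear=-2, Stress=3]  = 0
Without intervention: Wear = 3*Stress - 4  [with Stress=3]  = 5; Fatigue = max(Wear, Stress) - 3  [with Wear=5, Stress=3]  = 2.
Change = 0 − 2 = -2.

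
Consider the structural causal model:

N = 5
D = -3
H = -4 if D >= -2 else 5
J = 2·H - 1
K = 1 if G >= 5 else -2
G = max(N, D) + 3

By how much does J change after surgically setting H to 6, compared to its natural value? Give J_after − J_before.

2

Intervening sets H = 6 and removes its equation (H = -4 if D >= -2 else 5).
J = 2·H - 1  [with H=6]  = 11
Without intervention: H = -4 if D >= -2 else 5  [with D=-3]  = 5; J = 2·H - 1  [with H=5]  = 9.
Change = 11 − 9 = 2.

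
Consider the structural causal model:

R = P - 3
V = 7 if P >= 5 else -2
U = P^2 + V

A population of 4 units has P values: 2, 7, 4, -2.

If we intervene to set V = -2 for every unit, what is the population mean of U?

16.25

Under do(V=-2), V's equation is replaced by V=-2 for every unit. Per-unit U: 2, 47, 14, 2. Mean = 16.25.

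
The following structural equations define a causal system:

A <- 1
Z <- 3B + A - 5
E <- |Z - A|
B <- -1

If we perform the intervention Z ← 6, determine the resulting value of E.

5

The intervention breaks the incoming arrows to Z: Z <- 3B + A - 5 no longer applies, and Z = 6.
E = |Z - A|  [with Z=6, A=1]  = 5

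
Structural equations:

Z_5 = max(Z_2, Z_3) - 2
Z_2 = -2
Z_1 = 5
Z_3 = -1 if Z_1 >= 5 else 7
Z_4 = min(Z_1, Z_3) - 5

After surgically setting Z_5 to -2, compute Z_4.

-6

The intervention breaks the incoming arrows to Z_5: Z_5 = max(Z_2, Z_3) - 2 no longer applies, and Z_5 = -2.
Since Z_4 is not a descendant of the intervened variable, it is unaffected.
Z_3 = -1 if Z_1 >= 5 else 7  [with Z_1=5]  = -1
Z_4 = min(Z_1, Z_3) - 5  [with Z_1=5, Z_3=-1]  = -6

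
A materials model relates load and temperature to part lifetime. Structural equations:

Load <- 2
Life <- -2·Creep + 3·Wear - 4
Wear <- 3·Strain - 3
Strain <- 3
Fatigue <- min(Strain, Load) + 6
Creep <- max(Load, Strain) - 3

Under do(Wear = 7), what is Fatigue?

8

Intervening sets Wear = 7 and removes its equation (Wear <- 3·Strain - 3).
No directed path runs from Wear to Fatigue, so Fatigue keeps its natural value.
Fatigue = min(Strain, Load) + 6  [with Strain=3, Load=2]  = 8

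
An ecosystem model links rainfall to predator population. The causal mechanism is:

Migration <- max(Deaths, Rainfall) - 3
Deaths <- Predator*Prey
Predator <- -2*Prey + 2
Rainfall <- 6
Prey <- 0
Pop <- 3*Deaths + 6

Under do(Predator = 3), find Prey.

Under do(Predator=3), the mechanism Predator <- -2*Prey + 2 is discarded; Predator is fixed at 3.
Since Prey is not a descendant of the intervened variable, it is unaffected.

0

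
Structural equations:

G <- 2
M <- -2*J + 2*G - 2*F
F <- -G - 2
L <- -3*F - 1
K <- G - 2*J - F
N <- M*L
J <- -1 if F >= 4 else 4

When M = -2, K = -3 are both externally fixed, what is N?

The joint intervention fixes M = -2, K = -3, removing each variable's own equation.
F = -G - 2  [with G=2]  = -4
L = -3*F - 1  [with F=-4]  = 11
N = M*L  [with M=-2, L=11]  = -22

-22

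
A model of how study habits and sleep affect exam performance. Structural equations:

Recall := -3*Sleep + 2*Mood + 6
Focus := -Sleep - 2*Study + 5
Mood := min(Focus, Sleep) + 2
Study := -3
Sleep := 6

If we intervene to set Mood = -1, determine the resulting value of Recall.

-14

Intervening sets Mood = -1 and removes its equation (Mood := min(Focus, Sleep) + 2).
Recall = -3*Sleep + 2*Mood + 6  [with Sleep=6, Mood=-1]  = -14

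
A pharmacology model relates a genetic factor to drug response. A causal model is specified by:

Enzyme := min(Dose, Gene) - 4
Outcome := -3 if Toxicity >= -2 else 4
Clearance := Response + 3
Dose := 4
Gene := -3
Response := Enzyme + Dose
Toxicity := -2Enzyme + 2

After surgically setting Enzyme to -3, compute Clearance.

4

The intervention breaks the incoming arrows to Enzyme: Enzyme := min(Dose, Gene) - 4 no longer applies, and Enzyme = -3.
Response = Enzyme + Dose  [with Enzyme=-3, Dose=4]  = 1
Clearance = Response + 3  [with Response=1]  = 4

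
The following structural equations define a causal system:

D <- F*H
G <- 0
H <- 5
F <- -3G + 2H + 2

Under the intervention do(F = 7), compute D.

35

The intervention breaks the incoming arrows to F: F <- -3G + 2H + 2 no longer applies, and F = 7.
D = F*H  [with F=7, H=5]  = 35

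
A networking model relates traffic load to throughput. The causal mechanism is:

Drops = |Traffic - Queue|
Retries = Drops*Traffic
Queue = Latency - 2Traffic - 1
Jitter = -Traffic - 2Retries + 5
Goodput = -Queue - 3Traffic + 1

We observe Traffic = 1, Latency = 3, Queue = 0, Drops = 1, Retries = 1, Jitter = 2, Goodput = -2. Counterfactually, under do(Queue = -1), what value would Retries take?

do(Queue=-1) replaces the equation Queue = Latency - 2Traffic - 1 with the constant Queue = -1.
Drops = |Traffic - Queue|  [with Traffic=1, Queue=-1]  = 2
Retries = Drops*Traffic  [with Drops=2, Traffic=1]  = 2

2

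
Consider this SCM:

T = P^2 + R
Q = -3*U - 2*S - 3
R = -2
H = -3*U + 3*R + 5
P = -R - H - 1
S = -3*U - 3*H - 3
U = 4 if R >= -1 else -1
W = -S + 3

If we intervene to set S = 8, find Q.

-16

The intervention breaks the incoming arrows to S: S = -3*U - 3*H - 3 no longer applies, and S = 8.
U = 4 if R >= -1 else -1  [with R=-2]  = -1
Q = -3*U - 2*S - 3  [with U=-1, S=8]  = -16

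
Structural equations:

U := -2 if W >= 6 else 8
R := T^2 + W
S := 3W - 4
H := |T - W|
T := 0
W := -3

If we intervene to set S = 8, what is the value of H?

The intervention breaks the incoming arrows to S: S := 3W - 4 no longer applies, and S = 8.
Since H is not a descendant of the intervened variable, it is unaffected.
H = |T - W|  [with T=0, W=-3]  = 3

3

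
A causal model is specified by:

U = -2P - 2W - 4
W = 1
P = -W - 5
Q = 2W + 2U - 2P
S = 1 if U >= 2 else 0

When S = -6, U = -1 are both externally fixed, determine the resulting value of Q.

12

Under do(S = -6, U = -1), each intervened variable's structural equation is replaced by its fixed value.
P = -W - 5  [with W=1]  = -6
Q = 2W + 2U - 2P  [with W=1, U=-1, P=-6]  = 12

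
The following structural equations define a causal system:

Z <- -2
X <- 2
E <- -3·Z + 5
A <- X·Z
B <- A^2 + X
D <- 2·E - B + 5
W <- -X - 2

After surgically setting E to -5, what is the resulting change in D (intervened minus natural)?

The intervention breaks the incoming arrows to E: E <- -3·Z + 5 no longer applies, and E = -5.
A = X·Z  [with X=2, Z=-2]  = -4
B = A^2 + X  [with A=-4, X=2]  = 18
D = 2·E - B + 5  [with E=-5, B=18]  = -23
Without intervention: E = -3·Z + 5  [with Z=-2]  = 11; A = X·Z  [with X=2, Z=-2]  = -4; B = A^2 + X  [with A=-4, X=2]  = 18; D = 2·E - B + 5  [with E=11, B=18]  = 9.
Change = -23 − 9 = -32.

-32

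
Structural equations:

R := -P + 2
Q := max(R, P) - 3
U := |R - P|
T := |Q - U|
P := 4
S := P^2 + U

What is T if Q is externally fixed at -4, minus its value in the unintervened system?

5

do(Q=-4) replaces the equation Q := max(R, P) - 3 with the constant Q = -4.
R = -P + 2  [with P=4]  = -2
U = |R - P|  [with R=-2, P=4]  = 6
T = |Q - U|  [with Q=-4, U=6]  = 10
Without intervention: R = -P + 2  [with P=4]  = -2; Q = max(R, P) - 3  [with R=-2, P=4]  = 1; U = |R - P|  [with R=-2, P=4]  = 6; T = |Q - U|  [with Q=1, U=6]  = 5.
Change = 10 − 5 = 5.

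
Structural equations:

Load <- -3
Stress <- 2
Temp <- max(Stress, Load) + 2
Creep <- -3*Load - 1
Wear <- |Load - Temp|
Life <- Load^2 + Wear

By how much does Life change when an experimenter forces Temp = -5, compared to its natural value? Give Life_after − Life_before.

-5

The intervention breaks the incoming arrows to Temp: Temp <- max(Stress, Load) + 2 no longer applies, and Temp = -5.
Wear = |Load - Temp|  [with Load=-3, Temp=-5]  = 2
Life = Load^2 + Wear  [with Load=-3, Wear=2]  = 11
Without intervention: Temp = max(Stress, Load) + 2  [with Stress=2, Load=-3]  = 4; Wear = |Load - Temp|  [with Load=-3, Temp=4]  = 7; Life = Load^2 + Wear  [with Load=-3, Wear=7]  = 16.
Change = 11 − 16 = -5.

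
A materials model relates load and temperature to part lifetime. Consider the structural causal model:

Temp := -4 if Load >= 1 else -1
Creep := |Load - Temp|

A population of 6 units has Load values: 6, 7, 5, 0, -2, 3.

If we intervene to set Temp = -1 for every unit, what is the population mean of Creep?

4.5

Every unit gets Temp=-1 under the intervention. Creep values become 7, 8, 6, 1, 1, 4; E[Creep|do(Temp=-1)] = 4.5.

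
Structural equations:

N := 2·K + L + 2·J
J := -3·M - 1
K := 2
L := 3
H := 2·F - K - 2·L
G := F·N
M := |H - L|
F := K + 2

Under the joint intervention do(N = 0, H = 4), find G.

The joint intervention fixes N = 0, H = 4, removing each variable's own equation.
F = K + 2  [with K=2]  = 4
G = F·N  [with F=4, N=0]  = 0

0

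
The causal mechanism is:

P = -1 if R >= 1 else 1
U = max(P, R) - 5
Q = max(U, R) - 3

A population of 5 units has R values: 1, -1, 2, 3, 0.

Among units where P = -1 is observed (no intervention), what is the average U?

-3

Conditioning on P=-1 selects the 3 unit(s) with R ∈ {1, 2, 3}. Their U values: -4, -3, -2. Mean = -3.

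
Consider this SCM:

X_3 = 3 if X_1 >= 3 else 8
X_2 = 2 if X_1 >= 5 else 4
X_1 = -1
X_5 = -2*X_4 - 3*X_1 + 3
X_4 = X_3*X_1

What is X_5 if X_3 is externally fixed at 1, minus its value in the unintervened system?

-14

do(X_3=1) replaces the equation X_3 = 3 if X_1 >= 3 else 8 with the constant X_3 = 1.
X_4 = X_3*X_1  [with X_3=1, X_1=-1]  = -1
X_5 = -2*X_4 - 3*X_1 + 3  [with X_4=-1, X_1=-1]  = 8
Without intervention: X_3 = 3 if X_1 >= 3 else 8  [with X_1=-1]  = 8; X_4 = X_3*X_1  [with X_3=8, X_1=-1]  = -8; X_5 = -2*X_4 - 3*X_1 + 3  [with X_4=-8, X_1=-1]  = 22.
Change = 8 − 22 = -14.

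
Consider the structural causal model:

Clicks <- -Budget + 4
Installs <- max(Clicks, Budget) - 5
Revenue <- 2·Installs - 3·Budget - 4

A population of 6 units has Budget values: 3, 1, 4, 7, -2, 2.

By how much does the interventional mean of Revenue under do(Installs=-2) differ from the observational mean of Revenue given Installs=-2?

Under do(Installs=-2), Installs's equation is replaced by Installs=-2 for every unit. Per-unit Revenue: -17, -11, -20, -29, -2, -14. Mean = -15.5.
Observing Installs=-2 restricts to units where Installs's equation naturally yields -2: Budget ∈ {3, 1}. In that subpopulation Revenue = -17, -11, mean -14.
Difference = -15.5 − (-14) = -1.5.

-1.5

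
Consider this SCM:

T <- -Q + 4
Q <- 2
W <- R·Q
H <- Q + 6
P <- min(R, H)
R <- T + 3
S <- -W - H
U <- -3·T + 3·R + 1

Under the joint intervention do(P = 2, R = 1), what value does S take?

Under do(P = 2, R = 1), each intervened variable's structural equation is replaced by its fixed value.
H = Q + 6  [with Q=2]  = 8
W = R·Q  [with R=1, Q=2]  = 2
S = -W - H  [with W=2, H=8]  = -10

-10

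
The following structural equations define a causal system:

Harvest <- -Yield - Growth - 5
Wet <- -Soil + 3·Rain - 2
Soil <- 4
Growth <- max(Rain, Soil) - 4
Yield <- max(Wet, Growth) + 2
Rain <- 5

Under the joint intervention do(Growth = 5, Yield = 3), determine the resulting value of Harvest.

-13

The joint intervention fixes Growth = 5, Yield = 3, removing each variable's own equation.
Harvest = -Yield - Growth - 5  [with Yield=3, Growth=5]  = -13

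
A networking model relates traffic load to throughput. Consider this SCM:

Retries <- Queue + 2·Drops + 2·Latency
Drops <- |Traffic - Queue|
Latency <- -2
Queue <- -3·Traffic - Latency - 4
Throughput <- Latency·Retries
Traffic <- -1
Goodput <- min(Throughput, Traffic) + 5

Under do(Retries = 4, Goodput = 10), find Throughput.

Under do(Retries = 4, Goodput = 10), each intervened variable's structural equation is replaced by its fixed value.
Throughput = Latency·Retries  [with Latency=-2, Retries=4]  = -8

-8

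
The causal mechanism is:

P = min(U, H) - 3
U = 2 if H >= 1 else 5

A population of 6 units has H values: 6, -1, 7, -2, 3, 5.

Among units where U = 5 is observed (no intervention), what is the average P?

Conditioning on U=5 selects the 2 unit(s) with H ∈ {-1, -2}. Their P values: -4, -5. Mean = -4.5.

-4.5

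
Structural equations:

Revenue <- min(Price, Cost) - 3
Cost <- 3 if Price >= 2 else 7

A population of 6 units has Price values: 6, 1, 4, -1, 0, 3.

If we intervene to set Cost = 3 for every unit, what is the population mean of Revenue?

-1.5

do(Cost=3) breaks Cost's dependence on Price. With Cost=3 fixed, Revenue across the units is 0, -2, 0, -4, -3, 0, mean -1.5.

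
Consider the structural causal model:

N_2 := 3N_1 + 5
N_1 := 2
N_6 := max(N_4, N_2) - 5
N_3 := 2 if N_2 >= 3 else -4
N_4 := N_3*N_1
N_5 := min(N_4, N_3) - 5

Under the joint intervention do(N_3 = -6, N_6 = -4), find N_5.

-17

The joint intervention fixes N_3 = -6, N_6 = -4, removing each variable's own equation.
N_4 = N_3*N_1  [with N_3=-6, N_1=2]  = -12
N_5 = min(N_4, N_3) - 5  [with N_4=-12, N_3=-6]  = -17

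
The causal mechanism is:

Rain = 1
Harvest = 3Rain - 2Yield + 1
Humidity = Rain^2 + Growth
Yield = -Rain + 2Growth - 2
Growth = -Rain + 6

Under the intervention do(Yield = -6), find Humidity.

Under do(Yield=-6), the mechanism Yield = -Rain + 2Growth - 2 is discarded; Yield is fixed at -6.
Since Humidity is not a descendant of the intervened variable, it is unaffected.
Growth = -Rain + 6  [with Rain=1]  = 5
Humidity = Rain^2 + Growth  [with Rain=1, Growth=5]  = 6

6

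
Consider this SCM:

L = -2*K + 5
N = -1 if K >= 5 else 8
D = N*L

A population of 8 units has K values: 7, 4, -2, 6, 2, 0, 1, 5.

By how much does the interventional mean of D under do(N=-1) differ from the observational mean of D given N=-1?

-6.25

Under do(N=-1), N's equation is replaced by N=-1 for every unit. Per-unit D: 9, 3, -9, 7, -1, -5, -3, 5. Mean = 0.75.
E[D|N=-1] averages over only the 3 units with N=-1 (K = 7, 6, 5): D = 9, 7, 5, mean 7.
Difference = 0.75 − 7 = -6.25.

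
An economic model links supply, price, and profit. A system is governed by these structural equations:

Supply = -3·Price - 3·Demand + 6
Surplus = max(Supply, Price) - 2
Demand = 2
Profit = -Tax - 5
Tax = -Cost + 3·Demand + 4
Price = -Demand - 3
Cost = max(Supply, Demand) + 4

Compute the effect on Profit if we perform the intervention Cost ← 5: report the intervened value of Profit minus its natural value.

Under do(Cost=5), the mechanism Cost = max(Supply, Demand) + 4 is discarded; Cost is fixed at 5.
Tax = -Cost + 3·Demand + 4  [with Cost=5, Demand=2]  = 5
Profit = -Tax - 5  [with Tax=5]  = -10
Without intervention: Price = -Demand - 3  [with Demand=2]  = -5; Supply = -3·Price - 3·Demand + 6  [with Price=-5, Demand=2]  = 15; Cost = max(Supply, Demand) + 4  [with Supply=15, Demand=2]  = 19; Tax = -Cost + 3·Demand + 4  [with Cost=19, Demand=2]  = -9; Profit = -Tax - 5  [with Tax=-9]  = 4.
Change = -10 − 4 = -14.

-14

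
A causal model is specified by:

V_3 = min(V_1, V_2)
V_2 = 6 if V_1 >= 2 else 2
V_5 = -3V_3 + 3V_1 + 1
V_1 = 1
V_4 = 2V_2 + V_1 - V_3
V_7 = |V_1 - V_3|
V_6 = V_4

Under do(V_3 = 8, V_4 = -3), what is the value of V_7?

Under do(V_3 = 8, V_4 = -3), each intervened variable's structural equation is replaced by its fixed value.
V_7 = |V_1 - V_3|  [with V_1=1, V_3=8]  = 7

7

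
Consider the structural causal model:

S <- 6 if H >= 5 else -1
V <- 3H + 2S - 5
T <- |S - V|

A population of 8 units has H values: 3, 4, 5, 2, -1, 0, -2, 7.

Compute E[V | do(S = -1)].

Under do(S=-1), S's equation is replaced by S=-1 for every unit. Per-unit V: 2, 5, 8, -1, -10, -7, -13, 14. Mean = -0.25.

-0.25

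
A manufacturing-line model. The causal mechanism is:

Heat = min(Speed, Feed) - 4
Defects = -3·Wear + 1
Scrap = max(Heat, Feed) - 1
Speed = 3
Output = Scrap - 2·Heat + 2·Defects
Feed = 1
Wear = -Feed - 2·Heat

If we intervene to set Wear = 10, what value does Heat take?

-3

Under do(Wear=10), the mechanism Wear = -Feed - 2·Heat is discarded; Wear is fixed at 10.
Since Heat is not a descendant of the intervened variable, it is unaffected.
Heat = min(Speed, Feed) - 4  [with Speed=3, Feed=1]  = -3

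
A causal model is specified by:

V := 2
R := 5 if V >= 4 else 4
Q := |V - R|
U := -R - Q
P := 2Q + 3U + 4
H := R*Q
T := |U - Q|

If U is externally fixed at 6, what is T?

4

The intervention breaks the incoming arrows to U: U := -R - Q no longer applies, and U = 6.
R = 5 if V >= 4 else 4  [with V=2]  = 4
Q = |V - R|  [with V=2, R=4]  = 2
T = |U - Q|  [with U=6, Q=2]  = 4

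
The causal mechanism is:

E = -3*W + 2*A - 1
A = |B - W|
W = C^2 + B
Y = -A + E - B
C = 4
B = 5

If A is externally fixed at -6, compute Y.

Under do(A=-6), the mechanism A = |B - W| is discarded; A is fixed at -6.
W = C^2 + B  [with C=4, B=5]  = 21
E = -3*W + 2*A - 1  [with W=21, A=-6]  = -76
Y = -A + E - B  [with A=-6, E=-76, B=5]  = -75

-75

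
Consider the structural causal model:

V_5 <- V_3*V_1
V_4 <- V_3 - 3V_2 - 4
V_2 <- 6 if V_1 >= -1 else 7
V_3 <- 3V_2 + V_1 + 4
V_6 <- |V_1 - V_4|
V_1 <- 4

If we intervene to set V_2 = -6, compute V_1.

4

Under do(V_2=-6), the mechanism V_2 <- 6 if V_1 >= -1 else 7 is discarded; V_2 is fixed at -6.
V_1 is not downstream of the intervention, so its value is determined by the original equations.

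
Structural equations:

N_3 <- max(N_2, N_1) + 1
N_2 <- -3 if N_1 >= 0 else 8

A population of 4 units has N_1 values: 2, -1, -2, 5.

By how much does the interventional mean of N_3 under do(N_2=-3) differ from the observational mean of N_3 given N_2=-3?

The intervention sets N_2=-3 in all 4 units regardless of N_1. Recomputing N_3 per unit gives 3, 0, -1, 6; average 2.
Observing N_2=-3 restricts to units where N_2's equation naturally yields -3: N_1 ∈ {2, 5}. In that subpopulation N_3 = 3, 6, mean 4.5.
Difference = 2 − 4.5 = -2.5.

-2.5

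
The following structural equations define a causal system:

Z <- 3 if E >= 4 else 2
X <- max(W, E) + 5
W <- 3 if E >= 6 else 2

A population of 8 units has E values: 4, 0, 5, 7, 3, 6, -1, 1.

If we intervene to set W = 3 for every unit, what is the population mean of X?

do(W=3) breaks W's dependence on E. With W=3 fixed, X across the units is 9, 8, 10, 12, 8, 11, 8, 8, mean 9.25.

9.25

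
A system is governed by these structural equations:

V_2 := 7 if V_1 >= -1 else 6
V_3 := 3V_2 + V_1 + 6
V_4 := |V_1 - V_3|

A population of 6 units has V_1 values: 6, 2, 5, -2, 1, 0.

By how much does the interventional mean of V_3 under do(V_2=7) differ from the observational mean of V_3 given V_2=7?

Under do(V_2=7), V_2's equation is replaced by V_2=7 for every unit. Per-unit V_3: 33, 29, 32, 25, 28, 27. Mean = 29.
E[V_3|V_2=7] averages over only the 5 units with V_2=7 (V_1 = 6, 2, 5, 1, 0): V_3 = 33, 29, 32, 28, 27, mean 29.8.
Difference = 29 − 29.8 = -0.8.

-0.8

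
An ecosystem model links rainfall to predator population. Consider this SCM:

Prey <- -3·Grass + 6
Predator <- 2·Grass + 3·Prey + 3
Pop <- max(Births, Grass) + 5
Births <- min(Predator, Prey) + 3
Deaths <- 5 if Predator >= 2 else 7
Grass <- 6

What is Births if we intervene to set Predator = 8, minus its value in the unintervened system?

9

The intervention breaks the incoming arrows to Predator: Predator <- 2·Grass + 3·Prey + 3 no longer applies, and Predator = 8.
Prey = -3·Grass + 6  [with Grass=6]  = -12
Births = min(Predator, Prey) + 3  [with Predator=8, Prey=-12]  = -9
Without intervention: Prey = -3·Grass + 6  [with Grass=6]  = -12; Predator = 2·Grass + 3·Prey + 3  [with Grass=6, Prey=-12]  = -21; Births = min(Predator, Prey) + 3  [with Predator=-21, Prey=-12]  = -18.
Change = -9 − (-18) = 9.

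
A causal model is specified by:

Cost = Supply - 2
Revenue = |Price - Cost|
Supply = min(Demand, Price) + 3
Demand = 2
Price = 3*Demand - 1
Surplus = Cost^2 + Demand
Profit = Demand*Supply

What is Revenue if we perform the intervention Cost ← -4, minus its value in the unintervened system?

7

Intervening sets Cost = -4 and removes its equation (Cost = Supply - 2).
Price = 3*Demand - 1  [with Demand=2]  = 5
Revenue = |Price - Cost|  [with Price=5, Cost=-4]  = 9
Without intervention: Price = 3*Demand - 1  [with Demand=2]  = 5; Supply = min(Demand, Price) + 3  [with Demand=2, Price=5]  = 5; Cost = Supply - 2  [with Supply=5]  = 3; Revenue = |Price - Cost|  [with Price=5, Cost=3]  = 2.
Change = 9 − 2 = 7.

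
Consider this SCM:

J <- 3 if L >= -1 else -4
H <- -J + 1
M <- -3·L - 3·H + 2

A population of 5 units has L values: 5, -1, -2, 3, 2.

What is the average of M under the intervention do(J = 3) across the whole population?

Under do(J=3), J's equation is replaced by J=3 for every unit. Per-unit M: -7, 11, 14, -1, 2. Mean = 3.8.

3.8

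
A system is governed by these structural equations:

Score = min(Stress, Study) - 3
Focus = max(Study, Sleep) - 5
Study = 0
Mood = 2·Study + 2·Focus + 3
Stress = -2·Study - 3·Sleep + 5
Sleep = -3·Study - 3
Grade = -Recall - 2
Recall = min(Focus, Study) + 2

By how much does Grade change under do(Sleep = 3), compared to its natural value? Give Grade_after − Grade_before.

do(Sleep=3) replaces the equation Sleep = -3·Study - 3 with the constant Sleep = 3.
Focus = max(Study, Sleep) - 5  [with Study=0, Sleep=3]  = -2
Recall = min(Focus, Study) + 2  [with Focus=-2, Study=0]  = 0
Grade = -Recall - 2  [with Recall=0]  = -2
Without intervention: Sleep = -3·Study - 3  [with Study=0]  = -3; Focus = max(Study, Sleep) - 5  [with Study=0, Sleep=-3]  = -5; Recall = min(Focus, Study) + 2  [with Focus=-5, Study=0]  = -3; Grade = -Recall - 2  [with Recall=-3]  = 1.
Change = -2 − 1 = -3.

-3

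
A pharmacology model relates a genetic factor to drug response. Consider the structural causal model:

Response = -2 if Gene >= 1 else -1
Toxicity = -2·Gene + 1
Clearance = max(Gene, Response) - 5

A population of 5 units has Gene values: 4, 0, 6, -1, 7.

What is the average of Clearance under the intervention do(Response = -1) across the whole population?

-1.8

do(Response=-1) breaks Response's dependence on Gene. With Response=-1 fixed, Clearance across the units is -1, -5, 1, -6, 2, mean -1.8.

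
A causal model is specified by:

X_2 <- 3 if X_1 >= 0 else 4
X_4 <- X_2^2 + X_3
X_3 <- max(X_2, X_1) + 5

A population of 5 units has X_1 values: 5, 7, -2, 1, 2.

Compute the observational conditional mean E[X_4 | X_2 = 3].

18.5

E[X_4|X_2=3] averages over only the 4 units with X_2=3 (X_1 = 5, 7, 1, 2): X_4 = 19, 21, 17, 17, mean 18.5.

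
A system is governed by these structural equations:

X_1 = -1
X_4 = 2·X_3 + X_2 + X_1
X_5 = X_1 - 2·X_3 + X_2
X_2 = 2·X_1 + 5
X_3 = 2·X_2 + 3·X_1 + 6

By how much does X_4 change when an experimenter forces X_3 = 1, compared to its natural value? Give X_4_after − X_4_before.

The intervention breaks the incoming arrows to X_3: X_3 = 2·X_2 + 3·X_1 + 6 no longer applies, and X_3 = 1.
X_2 = 2·X_1 + 5  [with X_1=-1]  = 3
X_4 = 2·X_3 + X_2 + X_1  [with X_3=1, X_2=3, X_1=-1]  = 4
Without intervention: X_2 = 2·X_1 + 5  [with X_1=-1]  = 3; X_3 = 2·X_2 + 3·X_1 + 6  [with X_2=3, X_1=-1]  = 9; X_4 = 2·X_3 + X_2 + X_1  [with X_3=9, X_2=3, X_1=-1]  = 20.
Change = 4 − 20 = -16.

-16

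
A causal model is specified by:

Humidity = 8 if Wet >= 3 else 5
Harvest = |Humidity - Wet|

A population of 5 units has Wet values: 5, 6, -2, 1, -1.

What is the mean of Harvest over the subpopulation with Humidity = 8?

Observing Humidity=8 restricts to units where Humidity's equation naturally yields 8: Wet ∈ {5, 6}. In that subpopulation Harvest = 3, 2, mean 2.5.

2.5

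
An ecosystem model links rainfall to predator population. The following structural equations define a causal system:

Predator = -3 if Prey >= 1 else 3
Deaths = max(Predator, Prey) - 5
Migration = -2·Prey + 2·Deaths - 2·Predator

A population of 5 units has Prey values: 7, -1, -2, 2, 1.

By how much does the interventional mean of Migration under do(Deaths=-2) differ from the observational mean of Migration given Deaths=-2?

Under do(Deaths=-2), Deaths's equation is replaced by Deaths=-2 for every unit. Per-unit Migration: -12, -8, -6, -2, 0. Mean = -5.6.
Conditioning on Deaths=-2 selects the 2 unit(s) with Prey ∈ {-1, -2}. Their Migration values: -8, -6. Mean = -7.
Difference = -5.6 − (-7) = 1.4.

1.4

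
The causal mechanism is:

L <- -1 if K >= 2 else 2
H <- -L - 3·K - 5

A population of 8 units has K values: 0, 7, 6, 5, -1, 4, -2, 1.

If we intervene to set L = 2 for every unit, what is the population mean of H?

The intervention sets L=2 in all 8 units regardless of K. Recomputing H per unit gives -7, -28, -25, -22, -4, -19, -1, -10; average -14.5.

-14.5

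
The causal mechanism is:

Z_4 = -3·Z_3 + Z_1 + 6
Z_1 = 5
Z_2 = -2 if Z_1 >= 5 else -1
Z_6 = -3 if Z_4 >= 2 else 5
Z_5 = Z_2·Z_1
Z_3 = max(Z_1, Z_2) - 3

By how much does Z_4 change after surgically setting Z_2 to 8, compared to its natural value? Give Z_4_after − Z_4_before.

Under do(Z_2=8), the mechanism Z_2 = -2 if Z_1 >= 5 else -1 is discarded; Z_2 is fixed at 8.
Z_3 = max(Z_1, Z_2) - 3  [with Z_1=5, Z_2=8]  = 5
Z_4 = -3·Z_3 + Z_1 + 6  [with Z_3=5, Z_1=5]  = -4
Without intervention: Z_2 = -2 if Z_1 >= 5 else -1  [with Z_1=5]  = -2; Z_3 = max(Z_1, Z_2) - 3  [with Z_1=5, Z_2=-2]  = 2; Z_4 = -3·Z_3 + Z_1 + 6  [with Z_3=2, Z_1=5]  = 5.
Change = -4 − 5 = -9.

-9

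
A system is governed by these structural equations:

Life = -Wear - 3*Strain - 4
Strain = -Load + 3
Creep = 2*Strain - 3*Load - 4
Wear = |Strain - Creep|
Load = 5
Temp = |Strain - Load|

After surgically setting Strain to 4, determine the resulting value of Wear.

15

do(Strain=4) replaces the equation Strain = -Load + 3 with the constant Strain = 4.
Creep = 2*Strain - 3*Load - 4  [with Strain=4, Load=5]  = -11
Wear = |Strain - Creep|  [with Strain=4, Creep=-11]  = 15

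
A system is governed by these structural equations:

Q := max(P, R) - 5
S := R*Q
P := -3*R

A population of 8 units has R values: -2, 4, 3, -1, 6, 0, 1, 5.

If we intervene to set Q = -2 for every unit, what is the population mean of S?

-4

The intervention sets Q=-2 in all 8 units regardless of R. Recomputing S per unit gives 4, -8, -6, 2, -12, 0, -2, -10; average -4.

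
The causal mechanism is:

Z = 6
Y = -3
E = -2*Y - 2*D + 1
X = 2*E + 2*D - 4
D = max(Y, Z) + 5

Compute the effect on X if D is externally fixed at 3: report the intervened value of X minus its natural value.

16

do(D=3) replaces the equation D = max(Y, Z) + 5 with the constant D = 3.
E = -2*Y - 2*D + 1  [with Y=-3, D=3]  = 1
X = 2*E + 2*D - 4  [with E=1, D=3]  = 4
Without intervention: D = max(Y, Z) + 5  [with Y=-3, Z=6]  = 11; E = -2*Y - 2*D + 1  [with Y=-3, D=11]  = -15; X = 2*E + 2*D - 4  [with E=-15, D=11]  = -12.
Change = 4 − (-12) = 16.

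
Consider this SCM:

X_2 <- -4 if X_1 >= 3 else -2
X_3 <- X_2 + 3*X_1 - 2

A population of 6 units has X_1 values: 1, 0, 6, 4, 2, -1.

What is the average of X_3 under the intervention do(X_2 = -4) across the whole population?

Under do(X_2=-4), X_2's equation is replaced by X_2=-4 for every unit. Per-unit X_3: -3, -6, 12, 6, 0, -9. Mean = 0.

0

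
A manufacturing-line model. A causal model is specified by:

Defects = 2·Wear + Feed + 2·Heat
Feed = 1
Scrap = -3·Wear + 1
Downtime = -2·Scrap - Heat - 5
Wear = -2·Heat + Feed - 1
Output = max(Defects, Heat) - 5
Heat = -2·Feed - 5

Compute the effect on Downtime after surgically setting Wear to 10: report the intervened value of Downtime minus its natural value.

The intervention breaks the incoming arrows to Wear: Wear = -2·Heat + Feed - 1 no longer applies, and Wear = 10.
Heat = -2·Feed - 5  [with Feed=1]  = -7
Scrap = -3·Wear + 1  [with Wear=10]  = -29
Downtime = -2·Scrap - Heat - 5  [with Scrap=-29, Heat=-7]  = 60
Without intervention: Heat = -2·Feed - 5  [with Feed=1]  = -7; Wear = -2·Heat + Feed - 1  [with Heat=-7, Feed=1]  = 14; Scrap = -3·Wear + 1  [with Wear=14]  = -41; Downtime = -2·Scrap - Heat - 5  [with Scrap=-41, Heat=-7]  = 84.
Change = 60 − 84 = -24.

-24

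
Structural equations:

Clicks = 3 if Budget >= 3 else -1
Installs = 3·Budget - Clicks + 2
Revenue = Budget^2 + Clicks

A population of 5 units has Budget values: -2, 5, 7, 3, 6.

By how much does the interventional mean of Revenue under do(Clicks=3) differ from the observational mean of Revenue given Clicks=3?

The intervention sets Clicks=3 in all 5 units regardless of Budget. Recomputing Revenue per unit gives 7, 28, 52, 12, 39; average 27.6.
Conditioning on Clicks=3 selects the 4 unit(s) with Budget ∈ {5, 7, 3, 6}. Their Revenue values: 28, 52, 12, 39. Mean = 32.75.
Difference = 27.6 − 32.75 = -5.15.

-5.15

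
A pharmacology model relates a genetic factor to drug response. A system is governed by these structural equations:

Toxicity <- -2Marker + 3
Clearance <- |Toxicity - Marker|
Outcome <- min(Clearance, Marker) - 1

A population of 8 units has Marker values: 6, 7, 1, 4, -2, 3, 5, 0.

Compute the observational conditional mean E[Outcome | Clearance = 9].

Observing Clearance=9 restricts to units where Clearance's equation naturally yields 9: Marker ∈ {4, -2}. In that subpopulation Outcome = 3, -3, mean 0.

0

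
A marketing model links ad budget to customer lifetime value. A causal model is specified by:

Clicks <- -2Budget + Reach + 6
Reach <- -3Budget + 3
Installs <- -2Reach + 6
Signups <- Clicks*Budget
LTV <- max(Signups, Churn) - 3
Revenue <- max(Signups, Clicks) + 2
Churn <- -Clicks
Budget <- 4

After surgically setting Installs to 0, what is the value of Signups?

Intervening sets Installs = 0 and removes its equation (Installs <- -2Reach + 6).
No directed path runs from Installs to Signups, so Signups keeps its natural value.
Reach = -3Budget + 3  [with Budget=4]  = -9
Clicks = -2Budget + Reach + 6  [with Budget=4, Reach=-9]  = -11
Signups = Clicks*Budget  [with Clicks=-11, Budget=4]  = -44

-44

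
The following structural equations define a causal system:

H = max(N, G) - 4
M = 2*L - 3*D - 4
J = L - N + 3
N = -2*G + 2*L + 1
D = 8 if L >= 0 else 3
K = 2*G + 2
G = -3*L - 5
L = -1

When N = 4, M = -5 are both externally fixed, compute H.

0

Under do(N = 4, M = -5), each intervened variable's structural equation is replaced by its fixed value.
G = -3*L - 5  [with L=-1]  = -2
H = max(N, G) - 4  [with N=4, G=-2]  = 0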